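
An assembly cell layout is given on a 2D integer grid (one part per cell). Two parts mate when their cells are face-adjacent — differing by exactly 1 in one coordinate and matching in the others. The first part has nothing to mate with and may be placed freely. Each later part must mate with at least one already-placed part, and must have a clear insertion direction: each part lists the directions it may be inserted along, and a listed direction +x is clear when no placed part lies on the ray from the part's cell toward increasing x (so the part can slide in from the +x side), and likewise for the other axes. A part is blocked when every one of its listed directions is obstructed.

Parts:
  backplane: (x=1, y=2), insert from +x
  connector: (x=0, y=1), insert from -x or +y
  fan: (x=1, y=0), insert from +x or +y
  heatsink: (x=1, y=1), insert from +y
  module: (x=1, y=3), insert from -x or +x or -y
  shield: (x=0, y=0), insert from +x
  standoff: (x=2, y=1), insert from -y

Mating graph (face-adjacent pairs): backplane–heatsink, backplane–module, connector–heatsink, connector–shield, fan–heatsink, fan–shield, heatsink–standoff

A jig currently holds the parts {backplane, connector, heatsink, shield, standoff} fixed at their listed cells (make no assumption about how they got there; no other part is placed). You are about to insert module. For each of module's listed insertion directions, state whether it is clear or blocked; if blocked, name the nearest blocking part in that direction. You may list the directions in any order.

+x: clear; -x: clear; -y: blocked by backplane

-x: ray from module(1, 3) has no placed part ⇒ clear
+x: ray from module(1, 3) has no placed part ⇒ clear
-y: nearest on ray is backplane@(1, 2) ⇒ blocked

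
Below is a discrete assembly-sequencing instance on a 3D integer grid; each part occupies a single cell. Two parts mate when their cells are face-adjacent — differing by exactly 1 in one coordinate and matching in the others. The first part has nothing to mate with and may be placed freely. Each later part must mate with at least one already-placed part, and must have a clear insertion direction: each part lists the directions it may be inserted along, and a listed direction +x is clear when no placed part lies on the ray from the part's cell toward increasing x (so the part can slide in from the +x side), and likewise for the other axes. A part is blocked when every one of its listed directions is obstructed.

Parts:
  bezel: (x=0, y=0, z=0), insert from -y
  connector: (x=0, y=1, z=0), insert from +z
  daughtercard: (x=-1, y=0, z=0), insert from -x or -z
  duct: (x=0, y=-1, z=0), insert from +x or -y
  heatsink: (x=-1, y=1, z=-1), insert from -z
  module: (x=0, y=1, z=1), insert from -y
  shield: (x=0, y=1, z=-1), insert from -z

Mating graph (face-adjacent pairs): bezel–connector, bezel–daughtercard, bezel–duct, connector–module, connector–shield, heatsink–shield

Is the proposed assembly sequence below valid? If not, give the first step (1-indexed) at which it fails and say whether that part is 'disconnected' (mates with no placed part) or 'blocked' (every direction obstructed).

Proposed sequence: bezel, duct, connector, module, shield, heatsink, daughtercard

1. bezel@(0, 0, 0) [-y clear] — {bezel}
2. duct@(0, -1, 0) [+x clear] — {bezel, duct}
3. connector@(0, 1, 0) [+z clear] — {bezel, connector, duct}
4. module@(0, 1, 1) [-y clear] — {bezel, connector, duct, module}
5. shield@(0, 1, -1) [-z clear] — {bezel, connector, duct, module, shield}
6. heatsink@(-1, 1, -1) [-z clear] — {bezel, connector, duct, heatsink, module, shield}
7. daughtercard@(-1, 0, 0) [-x clear] — {bezel, connector, daughtercard, duct, heatsink, module, shield}

Valid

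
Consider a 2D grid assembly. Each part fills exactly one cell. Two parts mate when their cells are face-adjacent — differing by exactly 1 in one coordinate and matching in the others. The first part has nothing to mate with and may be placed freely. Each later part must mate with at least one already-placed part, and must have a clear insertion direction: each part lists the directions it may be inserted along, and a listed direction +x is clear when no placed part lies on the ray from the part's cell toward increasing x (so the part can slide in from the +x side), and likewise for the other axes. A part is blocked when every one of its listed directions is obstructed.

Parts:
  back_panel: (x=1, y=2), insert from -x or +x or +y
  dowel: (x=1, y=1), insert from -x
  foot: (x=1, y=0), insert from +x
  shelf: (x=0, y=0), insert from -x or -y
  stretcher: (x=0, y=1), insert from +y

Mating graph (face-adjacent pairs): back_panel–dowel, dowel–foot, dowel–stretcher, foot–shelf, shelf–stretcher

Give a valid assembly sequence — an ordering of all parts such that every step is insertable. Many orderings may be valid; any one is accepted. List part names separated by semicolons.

dowel; stretcher; back_panel; foot; shelf

1. dowel@(1, 1) [-x clear] — {dowel}
2. stretcher@(0, 1) [+y clear] — {dowel, stretcher}
3. back_panel@(1, 2) [-x clear] — {back_panel, dowel, stretcher}
4. foot@(1, 0) [+x clear] — {back_panel, dowel, foot, stretcher}
5. shelf@(0, 0) [-x clear] — {back_panel, dowel, foot, shelf, stretcher}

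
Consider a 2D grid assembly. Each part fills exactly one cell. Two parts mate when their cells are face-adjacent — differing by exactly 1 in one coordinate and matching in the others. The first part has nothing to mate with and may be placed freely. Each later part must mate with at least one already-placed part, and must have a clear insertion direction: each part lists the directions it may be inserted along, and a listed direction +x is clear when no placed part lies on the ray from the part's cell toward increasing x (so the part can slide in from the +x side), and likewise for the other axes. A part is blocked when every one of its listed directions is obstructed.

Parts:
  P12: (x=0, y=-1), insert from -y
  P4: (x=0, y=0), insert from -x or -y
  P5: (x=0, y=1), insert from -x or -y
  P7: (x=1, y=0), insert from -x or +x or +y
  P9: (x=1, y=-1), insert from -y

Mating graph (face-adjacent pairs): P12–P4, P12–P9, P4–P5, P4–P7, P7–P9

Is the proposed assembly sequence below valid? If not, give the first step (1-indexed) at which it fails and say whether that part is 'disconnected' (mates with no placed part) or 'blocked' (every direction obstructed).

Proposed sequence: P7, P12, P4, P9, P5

Invalid at step 2 (disconnected)

1. P7@(1, 0) [-x clear] — {P7}
2. P12@(0, -1) — no placed neighbour ⇒ disconnected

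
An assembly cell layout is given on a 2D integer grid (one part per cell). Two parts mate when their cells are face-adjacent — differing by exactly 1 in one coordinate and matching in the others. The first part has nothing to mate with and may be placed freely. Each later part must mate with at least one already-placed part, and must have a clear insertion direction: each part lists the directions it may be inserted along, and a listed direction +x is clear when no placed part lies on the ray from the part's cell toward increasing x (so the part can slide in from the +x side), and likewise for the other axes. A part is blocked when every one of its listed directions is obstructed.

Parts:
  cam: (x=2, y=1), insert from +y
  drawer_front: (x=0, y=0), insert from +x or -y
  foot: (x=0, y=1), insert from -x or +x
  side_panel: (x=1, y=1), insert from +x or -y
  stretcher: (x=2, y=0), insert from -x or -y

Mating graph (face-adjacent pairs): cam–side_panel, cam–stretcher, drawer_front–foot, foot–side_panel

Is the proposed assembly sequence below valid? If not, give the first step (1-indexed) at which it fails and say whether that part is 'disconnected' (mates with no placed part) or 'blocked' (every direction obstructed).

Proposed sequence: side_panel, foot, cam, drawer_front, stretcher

1. side_panel@(1, 1) [+x clear] — {side_panel}
2. foot@(0, 1) [-x clear] — {foot, side_panel}
3. cam@(2, 1) [+y clear] — {cam, foot, side_panel}
4. drawer_front@(0, 0) [+x clear] — {cam, drawer_front, foot, side_panel}
5. stretcher@(2, 0) [-y clear] — {cam, drawer_front, foot, side_panel, stretcher}

Valid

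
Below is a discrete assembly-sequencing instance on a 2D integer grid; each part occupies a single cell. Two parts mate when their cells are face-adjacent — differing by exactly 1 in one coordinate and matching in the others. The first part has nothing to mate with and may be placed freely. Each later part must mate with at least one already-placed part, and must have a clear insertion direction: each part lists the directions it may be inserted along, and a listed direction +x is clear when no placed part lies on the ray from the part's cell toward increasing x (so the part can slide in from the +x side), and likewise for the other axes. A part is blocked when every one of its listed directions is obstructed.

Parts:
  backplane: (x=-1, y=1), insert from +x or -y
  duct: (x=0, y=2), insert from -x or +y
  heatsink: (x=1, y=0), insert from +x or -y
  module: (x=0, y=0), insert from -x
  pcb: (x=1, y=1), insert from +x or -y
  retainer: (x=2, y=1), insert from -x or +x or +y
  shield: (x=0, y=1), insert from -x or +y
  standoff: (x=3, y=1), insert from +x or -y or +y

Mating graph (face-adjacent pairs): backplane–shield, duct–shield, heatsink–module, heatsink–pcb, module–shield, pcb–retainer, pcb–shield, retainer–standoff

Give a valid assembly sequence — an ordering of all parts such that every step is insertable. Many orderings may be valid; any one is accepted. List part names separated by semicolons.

1. backplane@(-1, 1) [+x clear] — {backplane}
2. shield@(0, 1) [+y clear] — {backplane, shield}
3. duct@(0, 2) [-x clear] — {backplane, duct, shield}
4. pcb@(1, 1) [+x clear] — {backplane, duct, pcb, shield}
5. heatsink@(1, 0) [+x clear] — {backplane, duct, heatsink, pcb, shield}
6. retainer@(2, 1) [+x clear] — {backplane, duct, heatsink, pcb, retainer, shield}
7. standoff@(3, 1) [+x clear] — {backplane, duct, heatsink, pcb, retainer, shield, standoff}
8. module@(0, 0) [-x clear] — {backplane, duct, heatsink, module, pcb, retainer, shield, standoff}

backplane; shield; duct; pcb; heatsink; retainer; standoff; module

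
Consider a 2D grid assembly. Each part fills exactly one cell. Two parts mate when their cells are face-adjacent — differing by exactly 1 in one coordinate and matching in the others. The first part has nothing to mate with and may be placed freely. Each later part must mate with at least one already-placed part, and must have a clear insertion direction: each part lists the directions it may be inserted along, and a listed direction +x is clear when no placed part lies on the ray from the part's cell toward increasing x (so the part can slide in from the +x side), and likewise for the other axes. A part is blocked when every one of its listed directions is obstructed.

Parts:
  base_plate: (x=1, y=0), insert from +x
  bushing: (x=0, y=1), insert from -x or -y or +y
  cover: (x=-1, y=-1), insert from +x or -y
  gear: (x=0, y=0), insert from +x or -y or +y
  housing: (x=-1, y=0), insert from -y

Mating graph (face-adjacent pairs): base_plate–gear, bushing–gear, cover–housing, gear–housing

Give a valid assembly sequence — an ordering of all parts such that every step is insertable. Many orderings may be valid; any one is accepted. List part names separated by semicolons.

1. base_plate@(1, 0) [+x clear] — {base_plate}
2. gear@(0, 0) [-y clear] — {base_plate, gear}
3. bushing@(0, 1) [-x clear] — {base_plate, bushing, gear}
4. housing@(-1, 0) [-y clear] — {base_plate, bushing, gear, housing}
5. cover@(-1, -1) [+x clear] — {base_plate, bushing, cover, gear, housing}

base_plate; gear; bushing; housing; cover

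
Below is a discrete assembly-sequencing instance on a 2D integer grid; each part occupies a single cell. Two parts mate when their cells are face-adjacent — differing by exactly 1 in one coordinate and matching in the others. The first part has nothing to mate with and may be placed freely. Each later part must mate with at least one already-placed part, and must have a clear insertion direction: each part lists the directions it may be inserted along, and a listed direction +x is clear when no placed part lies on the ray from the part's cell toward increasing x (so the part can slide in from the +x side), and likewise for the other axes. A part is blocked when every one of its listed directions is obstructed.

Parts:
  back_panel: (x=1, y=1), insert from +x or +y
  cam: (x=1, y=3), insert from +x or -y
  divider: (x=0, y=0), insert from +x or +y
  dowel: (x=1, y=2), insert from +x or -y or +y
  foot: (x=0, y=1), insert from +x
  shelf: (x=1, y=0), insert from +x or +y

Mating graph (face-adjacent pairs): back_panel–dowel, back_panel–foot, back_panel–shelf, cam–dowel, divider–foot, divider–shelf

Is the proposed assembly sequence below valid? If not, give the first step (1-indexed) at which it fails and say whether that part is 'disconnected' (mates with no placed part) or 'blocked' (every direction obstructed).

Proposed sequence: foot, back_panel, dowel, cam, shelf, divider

Invalid at step 6 (blocked)

1. foot@(0, 1) [+x clear] — {foot}
2. back_panel@(1, 1) [+x clear] — {back_panel, foot}
3. dowel@(1, 2) [+x clear] — {back_panel, dowel, foot}
4. cam@(1, 3) [+x clear] — {back_panel, cam, dowel, foot}
5. shelf@(1, 0) [+x clear] — {back_panel, cam, dowel, foot, shelf}
6. divider@(0, 0) — +x/+y all obstructed ⇒ blocked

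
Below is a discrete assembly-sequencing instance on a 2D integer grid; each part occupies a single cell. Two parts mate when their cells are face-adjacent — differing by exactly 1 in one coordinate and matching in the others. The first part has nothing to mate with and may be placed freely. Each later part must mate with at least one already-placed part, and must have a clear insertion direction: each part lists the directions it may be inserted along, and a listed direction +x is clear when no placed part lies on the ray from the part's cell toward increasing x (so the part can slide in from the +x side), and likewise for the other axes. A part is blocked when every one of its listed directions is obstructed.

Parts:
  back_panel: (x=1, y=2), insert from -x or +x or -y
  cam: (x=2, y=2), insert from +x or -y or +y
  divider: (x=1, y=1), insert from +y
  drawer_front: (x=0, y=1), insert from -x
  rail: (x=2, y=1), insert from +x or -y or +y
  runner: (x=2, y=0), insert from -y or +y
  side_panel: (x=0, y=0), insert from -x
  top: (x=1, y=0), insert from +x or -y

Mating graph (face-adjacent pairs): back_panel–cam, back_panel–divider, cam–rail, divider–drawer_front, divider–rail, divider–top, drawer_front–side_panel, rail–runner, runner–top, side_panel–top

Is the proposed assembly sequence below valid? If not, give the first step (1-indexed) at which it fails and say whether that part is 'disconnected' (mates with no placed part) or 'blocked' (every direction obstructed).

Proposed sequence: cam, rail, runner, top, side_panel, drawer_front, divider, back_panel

1. cam@(2, 2) [+x clear] — {cam}
2. rail@(2, 1) [+x clear] — {cam, rail}
3. runner@(2, 0) [-y clear] — {cam, rail, runner}
4. top@(1, 0) [-y clear] — {cam, rail, runner, top}
5. side_panel@(0, 0) [-x clear] — {cam, rail, runner, side_panel, top}
6. drawer_front@(0, 1) [-x clear] — {cam, drawer_front, rail, runner, side_panel, top}
7. divider@(1, 1) [+y clear] — {cam, divider, drawer_front, rail, runner, side_panel, top}
8. back_panel@(1, 2) [-x clear] — {back_panel, cam, divider, drawer_front, rail, runner, side_panel, top}

Valid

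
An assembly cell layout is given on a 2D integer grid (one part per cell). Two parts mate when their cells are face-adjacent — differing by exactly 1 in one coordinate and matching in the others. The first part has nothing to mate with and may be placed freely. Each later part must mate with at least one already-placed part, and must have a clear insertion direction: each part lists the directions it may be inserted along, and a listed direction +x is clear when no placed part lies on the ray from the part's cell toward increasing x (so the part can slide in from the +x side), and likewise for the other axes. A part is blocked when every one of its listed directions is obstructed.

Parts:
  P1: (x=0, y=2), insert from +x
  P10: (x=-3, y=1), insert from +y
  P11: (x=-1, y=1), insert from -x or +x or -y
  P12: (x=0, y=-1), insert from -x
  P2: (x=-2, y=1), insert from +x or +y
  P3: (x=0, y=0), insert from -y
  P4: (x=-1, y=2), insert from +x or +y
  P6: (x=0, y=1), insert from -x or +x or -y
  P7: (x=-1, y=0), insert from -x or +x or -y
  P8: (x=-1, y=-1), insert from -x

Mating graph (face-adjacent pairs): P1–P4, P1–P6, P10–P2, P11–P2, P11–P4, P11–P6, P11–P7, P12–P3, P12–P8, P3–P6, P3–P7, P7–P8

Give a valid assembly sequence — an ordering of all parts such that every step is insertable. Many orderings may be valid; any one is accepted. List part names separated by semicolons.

P2; P11; P4; P1; P7; P6; P10; P3; P12; P8

1. P2@(-2, 1) [+x clear] — {P2}
2. P11@(-1, 1) [+x clear] — {P11, P2}
3. P4@(-1, 2) [+x clear] — {P11, P2, P4}
4. P1@(0, 2) [+x clear] — {P1, P11, P2, P4}
5. P7@(-1, 0) [-x clear] — {P1, P11, P2, P4, P7}
6. P6@(0, 1) [+x clear] — {P1, P11, P2, P4, P6, P7}
7. P10@(-3, 1) [+y clear] — {P1, P10, P11, P2, P4, P6, P7}
8. P3@(0, 0) [-y clear] — {P1, P10, P11, P2, P3, P4, P6, P7}
9. P12@(0, -1) [-x clear] — {P1, P10, P11, P12, P2, P3, P4, P6, P7}
10. P8@(-1, -1) [-x clear] — {P1, P10, P11, P12, P2, P3, P4, P6, P7, P8}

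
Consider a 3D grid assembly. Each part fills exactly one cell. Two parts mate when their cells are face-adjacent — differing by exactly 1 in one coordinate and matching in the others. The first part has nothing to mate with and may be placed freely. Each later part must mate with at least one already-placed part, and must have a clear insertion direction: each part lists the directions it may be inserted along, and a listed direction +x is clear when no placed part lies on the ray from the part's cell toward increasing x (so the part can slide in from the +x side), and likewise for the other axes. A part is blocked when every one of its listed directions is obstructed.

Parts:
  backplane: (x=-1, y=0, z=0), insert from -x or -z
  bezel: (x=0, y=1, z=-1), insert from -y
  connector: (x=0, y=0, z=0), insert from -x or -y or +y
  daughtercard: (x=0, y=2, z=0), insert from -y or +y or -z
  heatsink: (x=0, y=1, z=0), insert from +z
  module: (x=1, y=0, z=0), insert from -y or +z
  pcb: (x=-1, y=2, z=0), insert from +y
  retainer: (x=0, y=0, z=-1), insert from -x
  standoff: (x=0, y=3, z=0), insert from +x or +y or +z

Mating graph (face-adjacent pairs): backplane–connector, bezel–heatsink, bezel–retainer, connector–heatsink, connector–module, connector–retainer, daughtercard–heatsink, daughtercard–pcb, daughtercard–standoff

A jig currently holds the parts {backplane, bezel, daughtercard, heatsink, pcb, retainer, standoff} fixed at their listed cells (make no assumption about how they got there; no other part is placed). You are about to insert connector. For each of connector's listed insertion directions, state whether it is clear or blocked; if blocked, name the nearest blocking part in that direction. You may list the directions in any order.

-x: nearest on ray is backplane@(-1, 0, 0) ⇒ blocked
-y: ray from connector(0, 0, 0) has no placed part ⇒ clear
+y: nearest on ray is heatsink@(0, 1, 0) ⇒ blocked

+y: blocked by heatsink; -x: blocked by backplane; -y: clear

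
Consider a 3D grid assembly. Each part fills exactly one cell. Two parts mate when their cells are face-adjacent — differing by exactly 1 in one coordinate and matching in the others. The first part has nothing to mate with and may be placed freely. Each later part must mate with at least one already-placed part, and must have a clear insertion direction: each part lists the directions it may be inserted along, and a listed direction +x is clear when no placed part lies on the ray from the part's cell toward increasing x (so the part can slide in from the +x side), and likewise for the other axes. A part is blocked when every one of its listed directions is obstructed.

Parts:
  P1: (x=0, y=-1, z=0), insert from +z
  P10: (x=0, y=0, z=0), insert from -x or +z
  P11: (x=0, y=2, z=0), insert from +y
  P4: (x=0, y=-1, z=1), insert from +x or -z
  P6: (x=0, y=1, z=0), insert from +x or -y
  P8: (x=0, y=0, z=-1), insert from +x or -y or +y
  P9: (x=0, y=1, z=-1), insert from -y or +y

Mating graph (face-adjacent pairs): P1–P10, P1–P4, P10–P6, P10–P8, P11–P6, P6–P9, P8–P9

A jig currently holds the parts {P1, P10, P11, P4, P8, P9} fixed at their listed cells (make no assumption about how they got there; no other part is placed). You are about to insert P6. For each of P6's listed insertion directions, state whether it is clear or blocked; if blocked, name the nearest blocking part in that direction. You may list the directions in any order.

+x: clear; -y: blocked by P10

+x: ray from P6(0, 1, 0) has no placed part ⇒ clear
-y: nearest on ray is P10@(0, 0, 0) ⇒ blocked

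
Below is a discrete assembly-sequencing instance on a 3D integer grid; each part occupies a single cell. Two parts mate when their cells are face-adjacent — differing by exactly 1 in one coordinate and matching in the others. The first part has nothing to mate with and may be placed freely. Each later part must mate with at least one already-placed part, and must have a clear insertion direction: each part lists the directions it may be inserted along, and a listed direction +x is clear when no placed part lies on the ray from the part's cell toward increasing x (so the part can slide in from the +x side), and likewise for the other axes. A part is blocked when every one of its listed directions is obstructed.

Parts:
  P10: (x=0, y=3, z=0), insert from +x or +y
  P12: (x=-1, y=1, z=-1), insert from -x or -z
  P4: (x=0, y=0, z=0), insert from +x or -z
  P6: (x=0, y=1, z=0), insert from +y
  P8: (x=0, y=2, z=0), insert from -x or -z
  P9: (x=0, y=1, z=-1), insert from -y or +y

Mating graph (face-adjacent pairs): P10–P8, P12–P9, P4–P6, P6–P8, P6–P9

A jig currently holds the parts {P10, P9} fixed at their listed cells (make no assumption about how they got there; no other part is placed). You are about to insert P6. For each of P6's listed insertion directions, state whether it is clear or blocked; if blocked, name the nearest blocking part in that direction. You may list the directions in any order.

+y: nearest on ray is P10@(0, 3, 0) ⇒ blocked

+y: blocked by P10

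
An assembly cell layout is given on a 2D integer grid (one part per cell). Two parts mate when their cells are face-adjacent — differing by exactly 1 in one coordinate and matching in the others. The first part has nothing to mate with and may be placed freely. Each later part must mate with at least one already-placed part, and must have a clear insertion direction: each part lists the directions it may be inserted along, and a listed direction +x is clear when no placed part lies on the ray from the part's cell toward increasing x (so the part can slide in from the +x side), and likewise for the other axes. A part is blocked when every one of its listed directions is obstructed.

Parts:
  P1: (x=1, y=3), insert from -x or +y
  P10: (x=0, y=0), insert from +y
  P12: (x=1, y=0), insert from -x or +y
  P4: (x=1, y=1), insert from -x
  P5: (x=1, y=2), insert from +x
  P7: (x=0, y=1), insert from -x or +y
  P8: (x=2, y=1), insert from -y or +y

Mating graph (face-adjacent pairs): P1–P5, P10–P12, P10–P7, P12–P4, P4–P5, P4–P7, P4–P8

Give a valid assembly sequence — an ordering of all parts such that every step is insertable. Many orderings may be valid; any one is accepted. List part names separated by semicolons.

1. P1@(1, 3) [-x clear] — {P1}
2. P5@(1, 2) [+x clear] — {P1, P5}
3. P4@(1, 1) [-x clear] — {P1, P4, P5}
4. P12@(1, 0) [-x clear] — {P1, P12, P4, P5}
5. P10@(0, 0) [+y clear] — {P1, P10, P12, P4, P5}
6. P8@(2, 1) [-y clear] — {P1, P10, P12, P4, P5, P8}
7. P7@(0, 1) [-x clear] — {P1, P10, P12, P4, P5, P7, P8}

P1; P5; P4; P12; P10; P8; P7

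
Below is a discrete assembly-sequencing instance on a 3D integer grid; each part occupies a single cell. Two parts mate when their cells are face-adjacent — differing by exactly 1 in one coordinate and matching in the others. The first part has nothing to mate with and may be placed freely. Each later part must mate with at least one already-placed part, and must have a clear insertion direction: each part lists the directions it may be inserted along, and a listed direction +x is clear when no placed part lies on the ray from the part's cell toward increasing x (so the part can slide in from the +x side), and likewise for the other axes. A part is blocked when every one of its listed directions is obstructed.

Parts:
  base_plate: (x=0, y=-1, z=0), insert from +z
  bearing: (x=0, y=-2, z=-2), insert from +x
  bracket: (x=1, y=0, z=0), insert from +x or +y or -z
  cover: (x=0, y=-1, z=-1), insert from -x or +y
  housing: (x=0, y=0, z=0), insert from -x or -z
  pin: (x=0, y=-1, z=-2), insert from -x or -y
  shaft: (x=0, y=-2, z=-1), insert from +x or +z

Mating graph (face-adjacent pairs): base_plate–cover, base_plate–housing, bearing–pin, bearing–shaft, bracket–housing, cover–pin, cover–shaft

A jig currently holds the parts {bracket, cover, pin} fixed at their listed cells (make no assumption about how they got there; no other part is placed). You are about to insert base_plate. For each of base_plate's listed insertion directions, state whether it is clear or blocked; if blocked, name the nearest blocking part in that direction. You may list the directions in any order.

+z: clear

+z: ray from base_plate(0, -1, 0) has no placed part ⇒ clear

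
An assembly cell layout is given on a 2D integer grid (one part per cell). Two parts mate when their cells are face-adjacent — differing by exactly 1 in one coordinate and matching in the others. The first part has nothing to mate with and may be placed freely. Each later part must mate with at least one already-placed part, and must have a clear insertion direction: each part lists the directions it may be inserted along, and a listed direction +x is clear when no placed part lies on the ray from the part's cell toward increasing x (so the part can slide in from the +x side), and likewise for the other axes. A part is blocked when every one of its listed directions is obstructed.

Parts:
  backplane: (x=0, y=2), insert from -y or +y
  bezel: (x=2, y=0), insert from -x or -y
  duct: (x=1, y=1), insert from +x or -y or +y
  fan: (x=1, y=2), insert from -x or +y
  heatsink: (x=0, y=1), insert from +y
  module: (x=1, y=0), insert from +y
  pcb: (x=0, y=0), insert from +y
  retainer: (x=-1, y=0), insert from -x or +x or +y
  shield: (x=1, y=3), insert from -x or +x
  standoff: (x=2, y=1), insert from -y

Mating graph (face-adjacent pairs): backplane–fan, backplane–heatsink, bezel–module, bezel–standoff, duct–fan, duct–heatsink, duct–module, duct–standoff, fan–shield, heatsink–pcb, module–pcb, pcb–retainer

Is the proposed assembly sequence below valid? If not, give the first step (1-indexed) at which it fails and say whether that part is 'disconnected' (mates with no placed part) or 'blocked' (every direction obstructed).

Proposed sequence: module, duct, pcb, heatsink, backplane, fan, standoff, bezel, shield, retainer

1. module@(1, 0) [+y clear] — {module}
2. duct@(1, 1) [+x clear] — {duct, module}
3. pcb@(0, 0) [+y clear] — {duct, module, pcb}
4. heatsink@(0, 1) [+y clear] — {duct, heatsink, module, pcb}
5. backplane@(0, 2) [+y clear] — {backplane, duct, heatsink, module, pcb}
6. fan@(1, 2) [+y clear] — {backplane, duct, fan, heatsink, module, pcb}
7. standoff@(2, 1) [-y clear] — {backplane, duct, fan, heatsink, module, pcb, standoff}
8. bezel@(2, 0) [-y clear] — {backplane, bezel, duct, fan, heatsink, module, pcb, standoff}
9. shield@(1, 3) [-x clear] — {backplane, bezel, duct, fan, heatsink, module, pcb, shield, standoff}
10. retainer@(-1, 0) [-x clear] — {backplane, bezel, duct, fan, heatsink, module, pcb, retainer, shield, standoff}

Valid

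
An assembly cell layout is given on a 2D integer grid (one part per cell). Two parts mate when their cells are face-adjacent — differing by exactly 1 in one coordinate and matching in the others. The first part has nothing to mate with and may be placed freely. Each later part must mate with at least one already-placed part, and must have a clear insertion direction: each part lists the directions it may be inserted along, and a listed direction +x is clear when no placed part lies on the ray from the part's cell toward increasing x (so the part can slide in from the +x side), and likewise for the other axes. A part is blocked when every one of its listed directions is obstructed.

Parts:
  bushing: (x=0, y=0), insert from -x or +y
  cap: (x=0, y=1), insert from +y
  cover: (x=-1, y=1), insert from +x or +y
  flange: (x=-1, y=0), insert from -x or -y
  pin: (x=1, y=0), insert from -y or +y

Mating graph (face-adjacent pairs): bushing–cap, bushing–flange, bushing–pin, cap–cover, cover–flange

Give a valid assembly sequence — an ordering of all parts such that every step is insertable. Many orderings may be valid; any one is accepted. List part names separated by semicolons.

1. pin@(1, 0) [-y clear] — {pin}
2. bushing@(0, 0) [-x clear] — {bushing, pin}
3. cap@(0, 1) [+y clear] — {bushing, cap, pin}
4. cover@(-1, 1) [+y clear] — {bushing, cap, cover, pin}
5. flange@(-1, 0) [-x clear] — {bushing, cap, cover, flange, pin}

pin; bushing; cap; cover; flange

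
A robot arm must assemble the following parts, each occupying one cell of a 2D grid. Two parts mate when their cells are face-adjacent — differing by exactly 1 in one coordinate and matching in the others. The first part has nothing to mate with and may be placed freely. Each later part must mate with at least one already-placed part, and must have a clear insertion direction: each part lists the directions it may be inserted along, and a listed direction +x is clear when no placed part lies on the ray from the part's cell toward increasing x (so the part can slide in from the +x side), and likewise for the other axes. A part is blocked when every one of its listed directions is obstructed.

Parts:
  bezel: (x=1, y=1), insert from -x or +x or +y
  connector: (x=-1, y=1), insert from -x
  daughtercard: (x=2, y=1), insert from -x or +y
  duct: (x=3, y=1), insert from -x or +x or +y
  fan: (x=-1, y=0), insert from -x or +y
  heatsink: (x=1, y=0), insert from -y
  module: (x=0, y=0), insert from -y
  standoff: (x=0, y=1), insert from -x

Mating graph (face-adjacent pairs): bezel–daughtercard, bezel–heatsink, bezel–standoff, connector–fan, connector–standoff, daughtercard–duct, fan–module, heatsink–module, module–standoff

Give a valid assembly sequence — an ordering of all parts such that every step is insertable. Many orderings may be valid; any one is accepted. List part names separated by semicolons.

standoff; module; heatsink; fan; bezel; connector; daughtercard; duct

1. standoff@(0, 1) [-x clear] — {standoff}
2. module@(0, 0) [-y clear] — {module, standoff}
3. heatsink@(1, 0) [-y clear] — {heatsink, module, standoff}
4. fan@(-1, 0) [-x clear] — {fan, heatsink, module, standoff}
5. bezel@(1, 1) [+x clear] — {bezel, fan, heatsink, module, standoff}
6. connector@(-1, 1) [-x clear] — {bezel, connector, fan, heatsink, module, standoff}
7. daughtercard@(2, 1) [+y clear] — {bezel, connector, daughtercard, fan, heatsink, module, standoff}
8. duct@(3, 1) [+x clear] — {bezel, connector, daughtercard, duct, fan, heatsink, module, standoff}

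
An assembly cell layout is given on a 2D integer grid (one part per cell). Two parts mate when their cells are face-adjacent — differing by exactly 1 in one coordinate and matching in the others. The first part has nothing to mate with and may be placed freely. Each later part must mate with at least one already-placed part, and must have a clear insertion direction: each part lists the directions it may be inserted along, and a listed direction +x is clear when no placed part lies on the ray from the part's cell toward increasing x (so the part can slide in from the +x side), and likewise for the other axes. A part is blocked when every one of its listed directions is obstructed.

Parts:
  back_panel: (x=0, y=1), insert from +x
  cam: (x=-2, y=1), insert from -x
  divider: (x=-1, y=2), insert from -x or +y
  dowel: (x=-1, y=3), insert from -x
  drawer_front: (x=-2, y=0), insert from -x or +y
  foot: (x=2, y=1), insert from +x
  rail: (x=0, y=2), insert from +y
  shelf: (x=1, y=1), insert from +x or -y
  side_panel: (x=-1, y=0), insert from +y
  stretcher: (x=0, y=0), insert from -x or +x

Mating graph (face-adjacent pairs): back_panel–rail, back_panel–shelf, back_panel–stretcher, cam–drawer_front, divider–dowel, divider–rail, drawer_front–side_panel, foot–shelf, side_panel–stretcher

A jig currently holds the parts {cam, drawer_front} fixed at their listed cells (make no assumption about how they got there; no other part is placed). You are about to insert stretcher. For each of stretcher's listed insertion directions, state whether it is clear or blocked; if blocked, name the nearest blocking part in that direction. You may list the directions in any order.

+x: clear; -x: blocked by drawer_front

-x: nearest on ray is drawer_front@(-2, 0) ⇒ blocked
+x: ray from stretcher(0, 0) has no placed part ⇒ clear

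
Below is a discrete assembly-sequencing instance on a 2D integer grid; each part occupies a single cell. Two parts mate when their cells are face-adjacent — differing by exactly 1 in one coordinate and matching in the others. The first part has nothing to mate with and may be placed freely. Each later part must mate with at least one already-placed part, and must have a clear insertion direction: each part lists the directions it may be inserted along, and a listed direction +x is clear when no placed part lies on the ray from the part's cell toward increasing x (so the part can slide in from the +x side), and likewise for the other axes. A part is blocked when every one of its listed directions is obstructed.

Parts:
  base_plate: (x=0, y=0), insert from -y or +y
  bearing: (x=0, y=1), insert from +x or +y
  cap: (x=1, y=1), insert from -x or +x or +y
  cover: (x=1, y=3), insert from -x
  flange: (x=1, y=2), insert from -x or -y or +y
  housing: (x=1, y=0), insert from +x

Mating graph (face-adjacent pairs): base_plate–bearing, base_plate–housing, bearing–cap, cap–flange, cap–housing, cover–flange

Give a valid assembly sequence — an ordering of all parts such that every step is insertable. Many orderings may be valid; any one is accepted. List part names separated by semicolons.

cover; flange; cap; housing; bearing; base_plate

1. cover@(1, 3) [-x clear] — {cover}
2. flange@(1, 2) [-x clear] — {cover, flange}
3. cap@(1, 1) [-x clear] — {cap, cover, flange}
4. housing@(1, 0) [+x clear] — {cap, cover, flange, housing}
5. bearing@(0, 1) [+y clear] — {bearing, cap, cover, flange, housing}
6. base_plate@(0, 0) [-y clear] — {base_plate, bearing, cap, cover, flange, housing}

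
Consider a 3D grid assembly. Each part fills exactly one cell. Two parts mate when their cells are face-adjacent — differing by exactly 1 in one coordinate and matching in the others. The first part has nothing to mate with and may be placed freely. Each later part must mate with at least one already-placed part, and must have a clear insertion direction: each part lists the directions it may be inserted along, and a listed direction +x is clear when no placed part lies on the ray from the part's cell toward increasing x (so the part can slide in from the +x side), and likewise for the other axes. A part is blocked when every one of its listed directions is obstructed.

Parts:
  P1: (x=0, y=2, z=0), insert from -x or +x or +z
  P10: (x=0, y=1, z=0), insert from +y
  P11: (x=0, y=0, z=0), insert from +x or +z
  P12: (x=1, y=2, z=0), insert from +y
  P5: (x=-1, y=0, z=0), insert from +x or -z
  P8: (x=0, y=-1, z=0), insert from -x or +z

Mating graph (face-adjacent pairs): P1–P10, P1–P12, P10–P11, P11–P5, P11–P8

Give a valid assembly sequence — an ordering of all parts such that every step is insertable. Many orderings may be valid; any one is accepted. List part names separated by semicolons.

1. P5@(-1, 0, 0) [+x clear] — {P5}
2. P11@(0, 0, 0) [+x clear] — {P11, P5}
3. P10@(0, 1, 0) [+y clear] — {P10, P11, P5}
4. P8@(0, -1, 0) [-x clear] — {P10, P11, P5, P8}
5. P1@(0, 2, 0) [-x clear] — {P1, P10, P11, P5, P8}
6. P12@(1, 2, 0) [+y clear] — {P1, P10, P11, P12, P5, P8}

P5; P11; P10; P8; P1; P12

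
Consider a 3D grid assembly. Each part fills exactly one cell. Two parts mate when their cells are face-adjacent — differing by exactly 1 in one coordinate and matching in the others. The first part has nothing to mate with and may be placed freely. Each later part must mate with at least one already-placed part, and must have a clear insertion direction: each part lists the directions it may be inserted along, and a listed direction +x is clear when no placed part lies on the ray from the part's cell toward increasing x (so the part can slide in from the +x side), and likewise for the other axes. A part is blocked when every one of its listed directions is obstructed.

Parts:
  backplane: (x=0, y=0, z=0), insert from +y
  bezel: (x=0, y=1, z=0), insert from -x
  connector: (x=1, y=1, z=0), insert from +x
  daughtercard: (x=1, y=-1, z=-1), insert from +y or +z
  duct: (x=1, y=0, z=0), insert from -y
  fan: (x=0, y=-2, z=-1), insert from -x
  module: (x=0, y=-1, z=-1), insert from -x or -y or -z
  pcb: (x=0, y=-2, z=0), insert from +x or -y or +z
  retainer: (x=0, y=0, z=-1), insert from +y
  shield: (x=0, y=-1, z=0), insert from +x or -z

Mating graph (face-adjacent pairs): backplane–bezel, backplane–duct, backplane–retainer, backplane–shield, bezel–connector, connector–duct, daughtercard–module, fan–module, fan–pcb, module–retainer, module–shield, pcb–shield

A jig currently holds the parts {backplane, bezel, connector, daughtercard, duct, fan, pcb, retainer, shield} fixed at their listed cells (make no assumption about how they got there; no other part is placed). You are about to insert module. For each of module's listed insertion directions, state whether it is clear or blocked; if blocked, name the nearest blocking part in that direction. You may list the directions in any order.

-x: clear; -y: blocked by fan; -z: clear

-x: ray from module(0, -1, -1) has no placed part ⇒ clear
-y: nearest on ray is fan@(0, -2, -1) ⇒ blocked
-z: ray from module(0, -1, -1) has no placed part ⇒ clear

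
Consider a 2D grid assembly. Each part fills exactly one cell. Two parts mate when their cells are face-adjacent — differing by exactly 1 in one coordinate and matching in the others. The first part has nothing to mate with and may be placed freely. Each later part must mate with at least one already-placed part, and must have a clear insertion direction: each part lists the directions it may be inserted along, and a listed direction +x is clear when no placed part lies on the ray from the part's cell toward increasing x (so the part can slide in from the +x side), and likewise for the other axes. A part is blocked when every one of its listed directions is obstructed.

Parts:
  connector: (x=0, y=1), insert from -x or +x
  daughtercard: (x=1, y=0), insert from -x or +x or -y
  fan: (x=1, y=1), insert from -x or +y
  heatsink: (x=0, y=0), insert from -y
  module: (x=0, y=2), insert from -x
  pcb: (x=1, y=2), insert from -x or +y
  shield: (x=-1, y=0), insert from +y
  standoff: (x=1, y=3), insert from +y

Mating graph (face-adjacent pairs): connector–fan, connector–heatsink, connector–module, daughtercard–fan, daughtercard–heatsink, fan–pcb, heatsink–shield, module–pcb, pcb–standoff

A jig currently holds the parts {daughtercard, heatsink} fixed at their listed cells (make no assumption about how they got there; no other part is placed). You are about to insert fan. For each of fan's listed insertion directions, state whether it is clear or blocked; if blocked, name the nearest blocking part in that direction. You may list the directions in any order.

-x: ray from fan(1, 1) has no placed part ⇒ clear
+y: ray from fan(1, 1) has no placed part ⇒ clear

+y: clear; -x: clear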